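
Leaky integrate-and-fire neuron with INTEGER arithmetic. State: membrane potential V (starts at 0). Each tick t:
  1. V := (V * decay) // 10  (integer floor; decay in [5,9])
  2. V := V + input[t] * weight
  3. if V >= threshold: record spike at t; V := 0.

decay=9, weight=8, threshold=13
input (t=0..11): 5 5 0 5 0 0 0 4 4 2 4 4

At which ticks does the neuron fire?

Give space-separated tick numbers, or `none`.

Answer: 0 1 3 7 8 9 10 11

Derivation:
t=0: input=5 -> V=0 FIRE
t=1: input=5 -> V=0 FIRE
t=2: input=0 -> V=0
t=3: input=5 -> V=0 FIRE
t=4: input=0 -> V=0
t=5: input=0 -> V=0
t=6: input=0 -> V=0
t=7: input=4 -> V=0 FIRE
t=8: input=4 -> V=0 FIRE
t=9: input=2 -> V=0 FIRE
t=10: input=4 -> V=0 FIRE
t=11: input=4 -> V=0 FIRE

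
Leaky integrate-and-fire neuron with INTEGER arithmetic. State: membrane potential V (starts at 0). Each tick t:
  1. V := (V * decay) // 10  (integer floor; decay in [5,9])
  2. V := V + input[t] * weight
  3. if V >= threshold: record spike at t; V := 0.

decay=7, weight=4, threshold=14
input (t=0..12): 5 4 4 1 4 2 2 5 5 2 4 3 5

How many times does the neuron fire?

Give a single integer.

Answer: 8

Derivation:
t=0: input=5 -> V=0 FIRE
t=1: input=4 -> V=0 FIRE
t=2: input=4 -> V=0 FIRE
t=3: input=1 -> V=4
t=4: input=4 -> V=0 FIRE
t=5: input=2 -> V=8
t=6: input=2 -> V=13
t=7: input=5 -> V=0 FIRE
t=8: input=5 -> V=0 FIRE
t=9: input=2 -> V=8
t=10: input=4 -> V=0 FIRE
t=11: input=3 -> V=12
t=12: input=5 -> V=0 FIRE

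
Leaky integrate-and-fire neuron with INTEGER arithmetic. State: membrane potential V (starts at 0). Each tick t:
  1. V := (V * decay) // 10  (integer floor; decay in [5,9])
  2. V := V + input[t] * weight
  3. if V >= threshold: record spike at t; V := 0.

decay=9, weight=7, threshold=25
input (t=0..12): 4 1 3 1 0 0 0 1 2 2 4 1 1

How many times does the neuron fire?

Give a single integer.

t=0: input=4 -> V=0 FIRE
t=1: input=1 -> V=7
t=2: input=3 -> V=0 FIRE
t=3: input=1 -> V=7
t=4: input=0 -> V=6
t=5: input=0 -> V=5
t=6: input=0 -> V=4
t=7: input=1 -> V=10
t=8: input=2 -> V=23
t=9: input=2 -> V=0 FIRE
t=10: input=4 -> V=0 FIRE
t=11: input=1 -> V=7
t=12: input=1 -> V=13

Answer: 4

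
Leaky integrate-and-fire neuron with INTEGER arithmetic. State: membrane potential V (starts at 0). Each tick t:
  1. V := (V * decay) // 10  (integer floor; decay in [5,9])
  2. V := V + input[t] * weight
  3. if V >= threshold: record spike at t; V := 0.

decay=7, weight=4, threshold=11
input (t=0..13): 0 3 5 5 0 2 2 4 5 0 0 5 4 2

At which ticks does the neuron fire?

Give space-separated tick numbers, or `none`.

Answer: 1 2 3 6 7 8 11 12

Derivation:
t=0: input=0 -> V=0
t=1: input=3 -> V=0 FIRE
t=2: input=5 -> V=0 FIRE
t=3: input=5 -> V=0 FIRE
t=4: input=0 -> V=0
t=5: input=2 -> V=8
t=6: input=2 -> V=0 FIRE
t=7: input=4 -> V=0 FIRE
t=8: input=5 -> V=0 FIRE
t=9: input=0 -> V=0
t=10: input=0 -> V=0
t=11: input=5 -> V=0 FIRE
t=12: input=4 -> V=0 FIRE
t=13: input=2 -> V=8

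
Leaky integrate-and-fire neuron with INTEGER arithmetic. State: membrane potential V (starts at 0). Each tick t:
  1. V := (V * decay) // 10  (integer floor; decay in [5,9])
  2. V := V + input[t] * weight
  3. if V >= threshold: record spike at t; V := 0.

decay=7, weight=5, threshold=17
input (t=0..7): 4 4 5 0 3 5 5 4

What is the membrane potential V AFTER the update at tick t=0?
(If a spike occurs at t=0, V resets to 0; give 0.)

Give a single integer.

t=0: input=4 -> V=0 FIRE
t=1: input=4 -> V=0 FIRE
t=2: input=5 -> V=0 FIRE
t=3: input=0 -> V=0
t=4: input=3 -> V=15
t=5: input=5 -> V=0 FIRE
t=6: input=5 -> V=0 FIRE
t=7: input=4 -> V=0 FIRE

Answer: 0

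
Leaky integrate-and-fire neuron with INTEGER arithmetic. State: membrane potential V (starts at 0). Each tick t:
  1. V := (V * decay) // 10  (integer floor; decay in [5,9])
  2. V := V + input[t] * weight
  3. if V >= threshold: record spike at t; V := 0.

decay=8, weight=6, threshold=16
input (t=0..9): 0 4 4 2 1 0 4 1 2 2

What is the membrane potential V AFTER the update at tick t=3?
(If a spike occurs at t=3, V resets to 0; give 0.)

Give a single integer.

Answer: 12

Derivation:
t=0: input=0 -> V=0
t=1: input=4 -> V=0 FIRE
t=2: input=4 -> V=0 FIRE
t=3: input=2 -> V=12
t=4: input=1 -> V=15
t=5: input=0 -> V=12
t=6: input=4 -> V=0 FIRE
t=7: input=1 -> V=6
t=8: input=2 -> V=0 FIRE
t=9: input=2 -> V=12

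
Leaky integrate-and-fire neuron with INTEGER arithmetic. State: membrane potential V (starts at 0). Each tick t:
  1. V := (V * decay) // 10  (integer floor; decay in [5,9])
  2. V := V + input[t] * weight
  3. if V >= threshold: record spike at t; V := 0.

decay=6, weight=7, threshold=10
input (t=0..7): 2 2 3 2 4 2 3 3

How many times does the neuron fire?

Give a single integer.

t=0: input=2 -> V=0 FIRE
t=1: input=2 -> V=0 FIRE
t=2: input=3 -> V=0 FIRE
t=3: input=2 -> V=0 FIRE
t=4: input=4 -> V=0 FIRE
t=5: input=2 -> V=0 FIRE
t=6: input=3 -> V=0 FIRE
t=7: input=3 -> V=0 FIRE

Answer: 8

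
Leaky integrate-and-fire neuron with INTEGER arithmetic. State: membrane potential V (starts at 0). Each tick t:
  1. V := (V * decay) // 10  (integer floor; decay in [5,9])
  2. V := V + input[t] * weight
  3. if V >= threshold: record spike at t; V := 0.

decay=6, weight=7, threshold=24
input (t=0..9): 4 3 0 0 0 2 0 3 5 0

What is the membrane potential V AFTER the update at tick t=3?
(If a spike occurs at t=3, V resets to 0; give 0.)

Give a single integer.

Answer: 7

Derivation:
t=0: input=4 -> V=0 FIRE
t=1: input=3 -> V=21
t=2: input=0 -> V=12
t=3: input=0 -> V=7
t=4: input=0 -> V=4
t=5: input=2 -> V=16
t=6: input=0 -> V=9
t=7: input=3 -> V=0 FIRE
t=8: input=5 -> V=0 FIRE
t=9: input=0 -> V=0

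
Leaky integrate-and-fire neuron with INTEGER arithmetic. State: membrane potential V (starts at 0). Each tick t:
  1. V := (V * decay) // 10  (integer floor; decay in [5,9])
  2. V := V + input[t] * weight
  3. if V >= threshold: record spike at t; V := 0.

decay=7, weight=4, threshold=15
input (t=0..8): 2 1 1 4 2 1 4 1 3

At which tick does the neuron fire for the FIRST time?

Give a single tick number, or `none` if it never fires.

Answer: 3

Derivation:
t=0: input=2 -> V=8
t=1: input=1 -> V=9
t=2: input=1 -> V=10
t=3: input=4 -> V=0 FIRE
t=4: input=2 -> V=8
t=5: input=1 -> V=9
t=6: input=4 -> V=0 FIRE
t=7: input=1 -> V=4
t=8: input=3 -> V=14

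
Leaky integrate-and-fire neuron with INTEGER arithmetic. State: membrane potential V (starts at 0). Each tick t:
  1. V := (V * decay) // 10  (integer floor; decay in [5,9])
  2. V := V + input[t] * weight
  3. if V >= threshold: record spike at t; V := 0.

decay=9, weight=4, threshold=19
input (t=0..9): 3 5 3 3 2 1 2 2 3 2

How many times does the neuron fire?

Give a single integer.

t=0: input=3 -> V=12
t=1: input=5 -> V=0 FIRE
t=2: input=3 -> V=12
t=3: input=3 -> V=0 FIRE
t=4: input=2 -> V=8
t=5: input=1 -> V=11
t=6: input=2 -> V=17
t=7: input=2 -> V=0 FIRE
t=8: input=3 -> V=12
t=9: input=2 -> V=18

Answer: 3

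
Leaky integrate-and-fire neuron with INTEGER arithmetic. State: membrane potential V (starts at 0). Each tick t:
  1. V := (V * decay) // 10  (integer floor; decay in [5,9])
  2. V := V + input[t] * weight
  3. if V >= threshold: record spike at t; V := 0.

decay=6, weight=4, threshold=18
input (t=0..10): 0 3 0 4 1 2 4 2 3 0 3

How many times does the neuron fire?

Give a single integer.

t=0: input=0 -> V=0
t=1: input=3 -> V=12
t=2: input=0 -> V=7
t=3: input=4 -> V=0 FIRE
t=4: input=1 -> V=4
t=5: input=2 -> V=10
t=6: input=4 -> V=0 FIRE
t=7: input=2 -> V=8
t=8: input=3 -> V=16
t=9: input=0 -> V=9
t=10: input=3 -> V=17

Answer: 2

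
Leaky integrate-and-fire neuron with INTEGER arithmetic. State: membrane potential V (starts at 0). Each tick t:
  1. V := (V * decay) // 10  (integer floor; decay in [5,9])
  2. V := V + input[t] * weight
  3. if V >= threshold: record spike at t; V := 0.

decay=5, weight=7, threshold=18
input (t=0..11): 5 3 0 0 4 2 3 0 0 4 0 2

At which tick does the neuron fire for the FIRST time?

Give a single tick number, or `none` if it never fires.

t=0: input=5 -> V=0 FIRE
t=1: input=3 -> V=0 FIRE
t=2: input=0 -> V=0
t=3: input=0 -> V=0
t=4: input=4 -> V=0 FIRE
t=5: input=2 -> V=14
t=6: input=3 -> V=0 FIRE
t=7: input=0 -> V=0
t=8: input=0 -> V=0
t=9: input=4 -> V=0 FIRE
t=10: input=0 -> V=0
t=11: input=2 -> V=14

Answer: 0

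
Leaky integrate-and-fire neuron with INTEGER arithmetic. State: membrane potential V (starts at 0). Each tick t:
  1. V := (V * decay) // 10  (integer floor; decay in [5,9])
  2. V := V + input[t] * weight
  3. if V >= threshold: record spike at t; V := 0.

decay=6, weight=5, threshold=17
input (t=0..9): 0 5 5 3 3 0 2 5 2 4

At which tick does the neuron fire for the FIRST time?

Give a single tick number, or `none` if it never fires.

Answer: 1

Derivation:
t=0: input=0 -> V=0
t=1: input=5 -> V=0 FIRE
t=2: input=5 -> V=0 FIRE
t=3: input=3 -> V=15
t=4: input=3 -> V=0 FIRE
t=5: input=0 -> V=0
t=6: input=2 -> V=10
t=7: input=5 -> V=0 FIRE
t=8: input=2 -> V=10
t=9: input=4 -> V=0 FIRE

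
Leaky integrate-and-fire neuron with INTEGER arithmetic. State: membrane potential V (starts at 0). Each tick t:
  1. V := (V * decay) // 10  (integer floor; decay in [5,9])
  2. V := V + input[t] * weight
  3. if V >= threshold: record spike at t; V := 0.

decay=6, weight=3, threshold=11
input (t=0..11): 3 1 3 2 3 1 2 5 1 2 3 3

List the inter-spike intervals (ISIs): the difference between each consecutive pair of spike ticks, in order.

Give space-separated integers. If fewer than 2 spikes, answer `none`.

Answer: 2 3 3

Derivation:
t=0: input=3 -> V=9
t=1: input=1 -> V=8
t=2: input=3 -> V=0 FIRE
t=3: input=2 -> V=6
t=4: input=3 -> V=0 FIRE
t=5: input=1 -> V=3
t=6: input=2 -> V=7
t=7: input=5 -> V=0 FIRE
t=8: input=1 -> V=3
t=9: input=2 -> V=7
t=10: input=3 -> V=0 FIRE
t=11: input=3 -> V=9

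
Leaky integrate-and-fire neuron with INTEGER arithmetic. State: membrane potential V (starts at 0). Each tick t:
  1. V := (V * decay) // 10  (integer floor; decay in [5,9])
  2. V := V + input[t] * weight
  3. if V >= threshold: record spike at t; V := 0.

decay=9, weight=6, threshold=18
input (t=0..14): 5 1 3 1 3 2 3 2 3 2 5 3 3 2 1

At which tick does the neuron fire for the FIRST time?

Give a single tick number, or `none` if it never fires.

t=0: input=5 -> V=0 FIRE
t=1: input=1 -> V=6
t=2: input=3 -> V=0 FIRE
t=3: input=1 -> V=6
t=4: input=3 -> V=0 FIRE
t=5: input=2 -> V=12
t=6: input=3 -> V=0 FIRE
t=7: input=2 -> V=12
t=8: input=3 -> V=0 FIRE
t=9: input=2 -> V=12
t=10: input=5 -> V=0 FIRE
t=11: input=3 -> V=0 FIRE
t=12: input=3 -> V=0 FIRE
t=13: input=2 -> V=12
t=14: input=1 -> V=16

Answer: 0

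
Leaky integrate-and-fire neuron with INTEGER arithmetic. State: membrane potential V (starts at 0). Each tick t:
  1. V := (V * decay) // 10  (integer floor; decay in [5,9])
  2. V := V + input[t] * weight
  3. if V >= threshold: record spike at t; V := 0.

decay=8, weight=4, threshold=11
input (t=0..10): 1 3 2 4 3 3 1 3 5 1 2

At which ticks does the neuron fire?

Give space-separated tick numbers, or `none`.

t=0: input=1 -> V=4
t=1: input=3 -> V=0 FIRE
t=2: input=2 -> V=8
t=3: input=4 -> V=0 FIRE
t=4: input=3 -> V=0 FIRE
t=5: input=3 -> V=0 FIRE
t=6: input=1 -> V=4
t=7: input=3 -> V=0 FIRE
t=8: input=5 -> V=0 FIRE
t=9: input=1 -> V=4
t=10: input=2 -> V=0 FIRE

Answer: 1 3 4 5 7 8 10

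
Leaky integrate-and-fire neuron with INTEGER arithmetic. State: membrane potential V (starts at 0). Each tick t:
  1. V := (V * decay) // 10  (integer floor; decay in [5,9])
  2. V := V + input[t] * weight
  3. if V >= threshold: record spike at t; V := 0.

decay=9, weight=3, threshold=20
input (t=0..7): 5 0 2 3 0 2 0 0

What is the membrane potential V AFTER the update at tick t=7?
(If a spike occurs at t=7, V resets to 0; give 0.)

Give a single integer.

Answer: 4

Derivation:
t=0: input=5 -> V=15
t=1: input=0 -> V=13
t=2: input=2 -> V=17
t=3: input=3 -> V=0 FIRE
t=4: input=0 -> V=0
t=5: input=2 -> V=6
t=6: input=0 -> V=5
t=7: input=0 -> V=4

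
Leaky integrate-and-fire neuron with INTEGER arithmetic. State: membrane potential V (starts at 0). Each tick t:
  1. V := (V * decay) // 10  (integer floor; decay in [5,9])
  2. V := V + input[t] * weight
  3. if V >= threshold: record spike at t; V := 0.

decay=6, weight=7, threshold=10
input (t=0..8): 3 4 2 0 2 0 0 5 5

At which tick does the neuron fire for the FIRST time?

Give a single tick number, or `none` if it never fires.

Answer: 0

Derivation:
t=0: input=3 -> V=0 FIRE
t=1: input=4 -> V=0 FIRE
t=2: input=2 -> V=0 FIRE
t=3: input=0 -> V=0
t=4: input=2 -> V=0 FIRE
t=5: input=0 -> V=0
t=6: input=0 -> V=0
t=7: input=5 -> V=0 FIRE
t=8: input=5 -> V=0 FIRE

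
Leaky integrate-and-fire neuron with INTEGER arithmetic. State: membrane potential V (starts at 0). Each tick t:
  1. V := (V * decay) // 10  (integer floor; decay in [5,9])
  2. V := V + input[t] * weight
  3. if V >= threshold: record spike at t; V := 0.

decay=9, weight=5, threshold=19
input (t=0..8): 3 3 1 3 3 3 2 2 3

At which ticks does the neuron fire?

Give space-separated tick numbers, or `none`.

Answer: 1 3 5 7

Derivation:
t=0: input=3 -> V=15
t=1: input=3 -> V=0 FIRE
t=2: input=1 -> V=5
t=3: input=3 -> V=0 FIRE
t=4: input=3 -> V=15
t=5: input=3 -> V=0 FIRE
t=6: input=2 -> V=10
t=7: input=2 -> V=0 FIRE
t=8: input=3 -> V=15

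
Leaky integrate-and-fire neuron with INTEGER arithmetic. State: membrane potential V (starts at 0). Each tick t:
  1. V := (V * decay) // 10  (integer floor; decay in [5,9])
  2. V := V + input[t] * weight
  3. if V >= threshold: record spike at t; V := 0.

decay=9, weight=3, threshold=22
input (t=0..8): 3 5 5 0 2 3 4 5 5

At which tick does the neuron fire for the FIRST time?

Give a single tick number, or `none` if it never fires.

Answer: 1

Derivation:
t=0: input=3 -> V=9
t=1: input=5 -> V=0 FIRE
t=2: input=5 -> V=15
t=3: input=0 -> V=13
t=4: input=2 -> V=17
t=5: input=3 -> V=0 FIRE
t=6: input=4 -> V=12
t=7: input=5 -> V=0 FIRE
t=8: input=5 -> V=15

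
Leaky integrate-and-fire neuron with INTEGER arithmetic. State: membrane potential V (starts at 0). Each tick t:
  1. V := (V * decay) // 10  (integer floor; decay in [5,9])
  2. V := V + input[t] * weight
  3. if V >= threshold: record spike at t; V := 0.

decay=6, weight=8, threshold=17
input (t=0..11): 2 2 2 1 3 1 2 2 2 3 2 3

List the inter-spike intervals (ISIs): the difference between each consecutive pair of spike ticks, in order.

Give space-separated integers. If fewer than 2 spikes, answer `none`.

Answer: 2 1 2 2 1 2

Derivation:
t=0: input=2 -> V=16
t=1: input=2 -> V=0 FIRE
t=2: input=2 -> V=16
t=3: input=1 -> V=0 FIRE
t=4: input=3 -> V=0 FIRE
t=5: input=1 -> V=8
t=6: input=2 -> V=0 FIRE
t=7: input=2 -> V=16
t=8: input=2 -> V=0 FIRE
t=9: input=3 -> V=0 FIRE
t=10: input=2 -> V=16
t=11: input=3 -> V=0 FIRE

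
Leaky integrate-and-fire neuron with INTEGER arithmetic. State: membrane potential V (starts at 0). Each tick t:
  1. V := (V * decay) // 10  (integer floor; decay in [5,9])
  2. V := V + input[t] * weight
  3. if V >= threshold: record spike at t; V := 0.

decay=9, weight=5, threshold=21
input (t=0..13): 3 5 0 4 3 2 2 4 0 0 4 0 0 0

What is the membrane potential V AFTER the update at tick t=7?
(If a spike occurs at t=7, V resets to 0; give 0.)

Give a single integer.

t=0: input=3 -> V=15
t=1: input=5 -> V=0 FIRE
t=2: input=0 -> V=0
t=3: input=4 -> V=20
t=4: input=3 -> V=0 FIRE
t=5: input=2 -> V=10
t=6: input=2 -> V=19
t=7: input=4 -> V=0 FIRE
t=8: input=0 -> V=0
t=9: input=0 -> V=0
t=10: input=4 -> V=20
t=11: input=0 -> V=18
t=12: input=0 -> V=16
t=13: input=0 -> V=14

Answer: 0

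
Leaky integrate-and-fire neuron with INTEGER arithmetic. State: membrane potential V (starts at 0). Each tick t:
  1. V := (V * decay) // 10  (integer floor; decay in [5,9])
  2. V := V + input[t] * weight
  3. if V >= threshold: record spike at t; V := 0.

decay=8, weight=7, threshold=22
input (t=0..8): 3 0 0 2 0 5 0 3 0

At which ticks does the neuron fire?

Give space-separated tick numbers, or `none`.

t=0: input=3 -> V=21
t=1: input=0 -> V=16
t=2: input=0 -> V=12
t=3: input=2 -> V=0 FIRE
t=4: input=0 -> V=0
t=5: input=5 -> V=0 FIRE
t=6: input=0 -> V=0
t=7: input=3 -> V=21
t=8: input=0 -> V=16

Answer: 3 5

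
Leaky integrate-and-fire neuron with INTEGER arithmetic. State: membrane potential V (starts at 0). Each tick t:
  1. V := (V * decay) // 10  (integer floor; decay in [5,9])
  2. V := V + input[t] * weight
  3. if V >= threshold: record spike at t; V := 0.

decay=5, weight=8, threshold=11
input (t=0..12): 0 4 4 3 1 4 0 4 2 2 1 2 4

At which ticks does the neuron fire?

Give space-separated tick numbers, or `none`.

t=0: input=0 -> V=0
t=1: input=4 -> V=0 FIRE
t=2: input=4 -> V=0 FIRE
t=3: input=3 -> V=0 FIRE
t=4: input=1 -> V=8
t=5: input=4 -> V=0 FIRE
t=6: input=0 -> V=0
t=7: input=4 -> V=0 FIRE
t=8: input=2 -> V=0 FIRE
t=9: input=2 -> V=0 FIRE
t=10: input=1 -> V=8
t=11: input=2 -> V=0 FIRE
t=12: input=4 -> V=0 FIRE

Answer: 1 2 3 5 7 8 9 11 12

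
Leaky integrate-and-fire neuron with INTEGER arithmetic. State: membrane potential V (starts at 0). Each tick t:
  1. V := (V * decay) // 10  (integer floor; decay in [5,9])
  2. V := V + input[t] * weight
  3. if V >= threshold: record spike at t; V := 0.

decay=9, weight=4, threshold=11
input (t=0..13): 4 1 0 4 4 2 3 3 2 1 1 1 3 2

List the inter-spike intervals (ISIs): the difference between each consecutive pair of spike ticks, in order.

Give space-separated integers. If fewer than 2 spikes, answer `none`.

Answer: 3 1 2 1 2 3

Derivation:
t=0: input=4 -> V=0 FIRE
t=1: input=1 -> V=4
t=2: input=0 -> V=3
t=3: input=4 -> V=0 FIRE
t=4: input=4 -> V=0 FIRE
t=5: input=2 -> V=8
t=6: input=3 -> V=0 FIRE
t=7: input=3 -> V=0 FIRE
t=8: input=2 -> V=8
t=9: input=1 -> V=0 FIRE
t=10: input=1 -> V=4
t=11: input=1 -> V=7
t=12: input=3 -> V=0 FIRE
t=13: input=2 -> V=8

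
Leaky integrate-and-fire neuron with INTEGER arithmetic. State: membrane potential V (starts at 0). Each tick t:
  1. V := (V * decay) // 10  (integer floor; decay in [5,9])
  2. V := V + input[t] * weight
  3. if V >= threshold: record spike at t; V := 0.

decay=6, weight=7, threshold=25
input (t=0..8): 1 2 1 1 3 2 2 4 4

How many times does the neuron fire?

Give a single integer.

t=0: input=1 -> V=7
t=1: input=2 -> V=18
t=2: input=1 -> V=17
t=3: input=1 -> V=17
t=4: input=3 -> V=0 FIRE
t=5: input=2 -> V=14
t=6: input=2 -> V=22
t=7: input=4 -> V=0 FIRE
t=8: input=4 -> V=0 FIRE

Answer: 3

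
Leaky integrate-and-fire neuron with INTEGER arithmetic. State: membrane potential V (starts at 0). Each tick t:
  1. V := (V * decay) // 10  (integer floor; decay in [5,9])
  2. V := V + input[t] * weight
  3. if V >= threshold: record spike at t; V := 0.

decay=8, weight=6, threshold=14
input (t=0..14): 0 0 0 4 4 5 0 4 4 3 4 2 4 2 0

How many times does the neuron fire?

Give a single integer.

Answer: 8

Derivation:
t=0: input=0 -> V=0
t=1: input=0 -> V=0
t=2: input=0 -> V=0
t=3: input=4 -> V=0 FIRE
t=4: input=4 -> V=0 FIRE
t=5: input=5 -> V=0 FIRE
t=6: input=0 -> V=0
t=7: input=4 -> V=0 FIRE
t=8: input=4 -> V=0 FIRE
t=9: input=3 -> V=0 FIRE
t=10: input=4 -> V=0 FIRE
t=11: input=2 -> V=12
t=12: input=4 -> V=0 FIRE
t=13: input=2 -> V=12
t=14: input=0 -> V=9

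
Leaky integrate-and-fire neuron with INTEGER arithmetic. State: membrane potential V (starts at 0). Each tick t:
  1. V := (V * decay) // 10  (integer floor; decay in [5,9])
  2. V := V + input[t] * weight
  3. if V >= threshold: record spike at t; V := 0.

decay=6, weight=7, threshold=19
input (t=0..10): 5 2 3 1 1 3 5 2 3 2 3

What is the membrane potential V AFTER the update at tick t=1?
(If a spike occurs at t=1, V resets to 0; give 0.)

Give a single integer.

Answer: 14

Derivation:
t=0: input=5 -> V=0 FIRE
t=1: input=2 -> V=14
t=2: input=3 -> V=0 FIRE
t=3: input=1 -> V=7
t=4: input=1 -> V=11
t=5: input=3 -> V=0 FIRE
t=6: input=5 -> V=0 FIRE
t=7: input=2 -> V=14
t=8: input=3 -> V=0 FIRE
t=9: input=2 -> V=14
t=10: input=3 -> V=0 FIRE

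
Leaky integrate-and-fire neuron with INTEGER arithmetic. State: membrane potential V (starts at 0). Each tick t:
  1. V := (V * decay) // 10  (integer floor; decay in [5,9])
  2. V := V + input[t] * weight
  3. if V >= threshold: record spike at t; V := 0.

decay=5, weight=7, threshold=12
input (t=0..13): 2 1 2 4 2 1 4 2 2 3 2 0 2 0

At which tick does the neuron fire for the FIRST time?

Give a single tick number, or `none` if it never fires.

t=0: input=2 -> V=0 FIRE
t=1: input=1 -> V=7
t=2: input=2 -> V=0 FIRE
t=3: input=4 -> V=0 FIRE
t=4: input=2 -> V=0 FIRE
t=5: input=1 -> V=7
t=6: input=4 -> V=0 FIRE
t=7: input=2 -> V=0 FIRE
t=8: input=2 -> V=0 FIRE
t=9: input=3 -> V=0 FIRE
t=10: input=2 -> V=0 FIRE
t=11: input=0 -> V=0
t=12: input=2 -> V=0 FIRE
t=13: input=0 -> V=0

Answer: 0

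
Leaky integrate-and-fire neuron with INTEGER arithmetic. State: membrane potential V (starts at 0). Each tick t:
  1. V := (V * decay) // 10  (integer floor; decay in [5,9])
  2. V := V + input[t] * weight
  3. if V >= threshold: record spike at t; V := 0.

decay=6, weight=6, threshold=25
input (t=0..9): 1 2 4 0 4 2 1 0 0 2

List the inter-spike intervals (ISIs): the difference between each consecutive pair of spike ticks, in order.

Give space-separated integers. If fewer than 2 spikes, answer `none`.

t=0: input=1 -> V=6
t=1: input=2 -> V=15
t=2: input=4 -> V=0 FIRE
t=3: input=0 -> V=0
t=4: input=4 -> V=24
t=5: input=2 -> V=0 FIRE
t=6: input=1 -> V=6
t=7: input=0 -> V=3
t=8: input=0 -> V=1
t=9: input=2 -> V=12

Answer: 3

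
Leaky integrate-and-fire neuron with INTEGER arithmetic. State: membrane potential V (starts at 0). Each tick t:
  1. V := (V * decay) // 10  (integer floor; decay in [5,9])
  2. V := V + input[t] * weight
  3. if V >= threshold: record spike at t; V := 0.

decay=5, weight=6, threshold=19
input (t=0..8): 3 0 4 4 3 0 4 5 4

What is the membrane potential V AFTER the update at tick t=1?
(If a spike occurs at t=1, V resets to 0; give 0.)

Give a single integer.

t=0: input=3 -> V=18
t=1: input=0 -> V=9
t=2: input=4 -> V=0 FIRE
t=3: input=4 -> V=0 FIRE
t=4: input=3 -> V=18
t=5: input=0 -> V=9
t=6: input=4 -> V=0 FIRE
t=7: input=5 -> V=0 FIRE
t=8: input=4 -> V=0 FIRE

Answer: 9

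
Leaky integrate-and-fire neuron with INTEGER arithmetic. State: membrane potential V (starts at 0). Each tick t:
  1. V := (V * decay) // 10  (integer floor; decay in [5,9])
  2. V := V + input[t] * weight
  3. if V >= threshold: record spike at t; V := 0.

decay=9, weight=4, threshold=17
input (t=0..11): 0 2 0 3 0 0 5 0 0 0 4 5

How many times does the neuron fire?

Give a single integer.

t=0: input=0 -> V=0
t=1: input=2 -> V=8
t=2: input=0 -> V=7
t=3: input=3 -> V=0 FIRE
t=4: input=0 -> V=0
t=5: input=0 -> V=0
t=6: input=5 -> V=0 FIRE
t=7: input=0 -> V=0
t=8: input=0 -> V=0
t=9: input=0 -> V=0
t=10: input=4 -> V=16
t=11: input=5 -> V=0 FIRE

Answer: 3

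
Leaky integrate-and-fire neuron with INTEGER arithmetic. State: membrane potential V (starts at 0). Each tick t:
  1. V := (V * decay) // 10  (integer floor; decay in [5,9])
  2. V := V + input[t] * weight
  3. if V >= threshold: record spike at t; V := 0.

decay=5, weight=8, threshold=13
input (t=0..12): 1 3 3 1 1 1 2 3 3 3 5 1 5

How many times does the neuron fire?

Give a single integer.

Answer: 9

Derivation:
t=0: input=1 -> V=8
t=1: input=3 -> V=0 FIRE
t=2: input=3 -> V=0 FIRE
t=3: input=1 -> V=8
t=4: input=1 -> V=12
t=5: input=1 -> V=0 FIRE
t=6: input=2 -> V=0 FIRE
t=7: input=3 -> V=0 FIRE
t=8: input=3 -> V=0 FIRE
t=9: input=3 -> V=0 FIRE
t=10: input=5 -> V=0 FIRE
t=11: input=1 -> V=8
t=12: input=5 -> V=0 FIRE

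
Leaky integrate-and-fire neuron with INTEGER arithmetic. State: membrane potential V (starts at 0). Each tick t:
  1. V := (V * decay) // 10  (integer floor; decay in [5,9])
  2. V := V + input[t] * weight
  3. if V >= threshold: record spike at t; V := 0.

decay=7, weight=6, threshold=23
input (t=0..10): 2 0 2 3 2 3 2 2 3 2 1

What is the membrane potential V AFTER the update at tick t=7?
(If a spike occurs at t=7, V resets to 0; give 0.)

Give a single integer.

Answer: 20

Derivation:
t=0: input=2 -> V=12
t=1: input=0 -> V=8
t=2: input=2 -> V=17
t=3: input=3 -> V=0 FIRE
t=4: input=2 -> V=12
t=5: input=3 -> V=0 FIRE
t=6: input=2 -> V=12
t=7: input=2 -> V=20
t=8: input=3 -> V=0 FIRE
t=9: input=2 -> V=12
t=10: input=1 -> V=14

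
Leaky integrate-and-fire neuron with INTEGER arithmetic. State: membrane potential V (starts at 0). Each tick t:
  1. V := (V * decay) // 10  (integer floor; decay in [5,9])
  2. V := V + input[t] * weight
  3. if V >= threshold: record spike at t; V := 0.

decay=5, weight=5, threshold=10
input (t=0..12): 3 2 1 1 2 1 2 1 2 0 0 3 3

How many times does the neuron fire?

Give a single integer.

t=0: input=3 -> V=0 FIRE
t=1: input=2 -> V=0 FIRE
t=2: input=1 -> V=5
t=3: input=1 -> V=7
t=4: input=2 -> V=0 FIRE
t=5: input=1 -> V=5
t=6: input=2 -> V=0 FIRE
t=7: input=1 -> V=5
t=8: input=2 -> V=0 FIRE
t=9: input=0 -> V=0
t=10: input=0 -> V=0
t=11: input=3 -> V=0 FIRE
t=12: input=3 -> V=0 FIRE

Answer: 7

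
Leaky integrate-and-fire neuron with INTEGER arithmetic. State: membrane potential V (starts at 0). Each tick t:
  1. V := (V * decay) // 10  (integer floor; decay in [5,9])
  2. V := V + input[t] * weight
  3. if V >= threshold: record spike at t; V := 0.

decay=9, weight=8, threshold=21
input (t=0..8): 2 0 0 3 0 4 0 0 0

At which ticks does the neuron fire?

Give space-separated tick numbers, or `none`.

Answer: 3 5

Derivation:
t=0: input=2 -> V=16
t=1: input=0 -> V=14
t=2: input=0 -> V=12
t=3: input=3 -> V=0 FIRE
t=4: input=0 -> V=0
t=5: input=4 -> V=0 FIRE
t=6: input=0 -> V=0
t=7: input=0 -> V=0
t=8: input=0 -> V=0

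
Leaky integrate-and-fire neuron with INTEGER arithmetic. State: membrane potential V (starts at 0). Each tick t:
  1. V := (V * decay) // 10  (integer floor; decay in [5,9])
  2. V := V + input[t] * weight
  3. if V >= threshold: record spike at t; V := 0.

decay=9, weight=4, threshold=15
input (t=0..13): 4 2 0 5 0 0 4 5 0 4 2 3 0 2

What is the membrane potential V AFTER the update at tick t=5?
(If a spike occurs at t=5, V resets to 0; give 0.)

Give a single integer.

Answer: 0

Derivation:
t=0: input=4 -> V=0 FIRE
t=1: input=2 -> V=8
t=2: input=0 -> V=7
t=3: input=5 -> V=0 FIRE
t=4: input=0 -> V=0
t=5: input=0 -> V=0
t=6: input=4 -> V=0 FIRE
t=7: input=5 -> V=0 FIRE
t=8: input=0 -> V=0
t=9: input=4 -> V=0 FIRE
t=10: input=2 -> V=8
t=11: input=3 -> V=0 FIRE
t=12: input=0 -> V=0
t=13: input=2 -> V=8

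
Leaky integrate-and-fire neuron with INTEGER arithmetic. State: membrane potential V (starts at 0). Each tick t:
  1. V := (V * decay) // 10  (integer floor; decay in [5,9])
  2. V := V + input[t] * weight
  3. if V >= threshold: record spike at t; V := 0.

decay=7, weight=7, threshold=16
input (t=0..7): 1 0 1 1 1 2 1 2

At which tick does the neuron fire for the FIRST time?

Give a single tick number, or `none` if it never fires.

Answer: 4

Derivation:
t=0: input=1 -> V=7
t=1: input=0 -> V=4
t=2: input=1 -> V=9
t=3: input=1 -> V=13
t=4: input=1 -> V=0 FIRE
t=5: input=2 -> V=14
t=6: input=1 -> V=0 FIRE
t=7: input=2 -> V=14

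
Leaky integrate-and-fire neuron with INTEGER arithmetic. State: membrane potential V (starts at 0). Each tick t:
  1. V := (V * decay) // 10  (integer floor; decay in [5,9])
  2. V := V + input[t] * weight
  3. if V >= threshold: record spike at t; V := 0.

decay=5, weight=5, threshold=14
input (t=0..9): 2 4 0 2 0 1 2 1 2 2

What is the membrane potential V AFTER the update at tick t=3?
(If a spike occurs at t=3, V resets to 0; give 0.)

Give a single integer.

Answer: 10

Derivation:
t=0: input=2 -> V=10
t=1: input=4 -> V=0 FIRE
t=2: input=0 -> V=0
t=3: input=2 -> V=10
t=4: input=0 -> V=5
t=5: input=1 -> V=7
t=6: input=2 -> V=13
t=7: input=1 -> V=11
t=8: input=2 -> V=0 FIRE
t=9: input=2 -> V=10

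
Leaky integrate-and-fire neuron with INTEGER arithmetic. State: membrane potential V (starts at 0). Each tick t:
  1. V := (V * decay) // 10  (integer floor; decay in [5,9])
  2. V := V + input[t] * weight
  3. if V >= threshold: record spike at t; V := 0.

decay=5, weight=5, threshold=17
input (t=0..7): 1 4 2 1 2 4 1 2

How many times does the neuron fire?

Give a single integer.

t=0: input=1 -> V=5
t=1: input=4 -> V=0 FIRE
t=2: input=2 -> V=10
t=3: input=1 -> V=10
t=4: input=2 -> V=15
t=5: input=4 -> V=0 FIRE
t=6: input=1 -> V=5
t=7: input=2 -> V=12

Answer: 2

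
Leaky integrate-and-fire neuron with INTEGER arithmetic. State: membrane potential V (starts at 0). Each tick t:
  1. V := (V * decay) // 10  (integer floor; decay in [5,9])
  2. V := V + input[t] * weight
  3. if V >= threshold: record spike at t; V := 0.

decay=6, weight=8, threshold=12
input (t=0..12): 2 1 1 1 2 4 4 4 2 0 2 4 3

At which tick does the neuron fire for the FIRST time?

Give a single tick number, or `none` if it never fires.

t=0: input=2 -> V=0 FIRE
t=1: input=1 -> V=8
t=2: input=1 -> V=0 FIRE
t=3: input=1 -> V=8
t=4: input=2 -> V=0 FIRE
t=5: input=4 -> V=0 FIRE
t=6: input=4 -> V=0 FIRE
t=7: input=4 -> V=0 FIRE
t=8: input=2 -> V=0 FIRE
t=9: input=0 -> V=0
t=10: input=2 -> V=0 FIRE
t=11: input=4 -> V=0 FIRE
t=12: input=3 -> V=0 FIRE

Answer: 0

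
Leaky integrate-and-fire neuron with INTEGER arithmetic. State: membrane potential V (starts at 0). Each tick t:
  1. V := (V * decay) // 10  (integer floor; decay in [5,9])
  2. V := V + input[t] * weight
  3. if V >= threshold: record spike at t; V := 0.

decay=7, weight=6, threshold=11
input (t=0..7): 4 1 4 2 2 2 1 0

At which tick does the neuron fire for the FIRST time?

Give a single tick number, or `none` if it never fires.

t=0: input=4 -> V=0 FIRE
t=1: input=1 -> V=6
t=2: input=4 -> V=0 FIRE
t=3: input=2 -> V=0 FIRE
t=4: input=2 -> V=0 FIRE
t=5: input=2 -> V=0 FIRE
t=6: input=1 -> V=6
t=7: input=0 -> V=4

Answer: 0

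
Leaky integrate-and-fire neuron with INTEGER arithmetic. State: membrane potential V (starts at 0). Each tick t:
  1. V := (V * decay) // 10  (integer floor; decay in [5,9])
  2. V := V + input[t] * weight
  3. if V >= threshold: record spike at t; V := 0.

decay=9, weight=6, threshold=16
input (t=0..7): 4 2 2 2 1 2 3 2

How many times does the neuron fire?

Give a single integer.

t=0: input=4 -> V=0 FIRE
t=1: input=2 -> V=12
t=2: input=2 -> V=0 FIRE
t=3: input=2 -> V=12
t=4: input=1 -> V=0 FIRE
t=5: input=2 -> V=12
t=6: input=3 -> V=0 FIRE
t=7: input=2 -> V=12

Answer: 4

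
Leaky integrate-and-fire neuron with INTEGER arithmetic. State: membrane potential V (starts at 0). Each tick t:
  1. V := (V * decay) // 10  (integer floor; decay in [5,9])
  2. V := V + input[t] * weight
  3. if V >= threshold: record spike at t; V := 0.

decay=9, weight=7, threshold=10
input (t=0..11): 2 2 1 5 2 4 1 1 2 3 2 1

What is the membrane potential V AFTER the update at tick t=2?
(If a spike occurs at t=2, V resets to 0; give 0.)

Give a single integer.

t=0: input=2 -> V=0 FIRE
t=1: input=2 -> V=0 FIRE
t=2: input=1 -> V=7
t=3: input=5 -> V=0 FIRE
t=4: input=2 -> V=0 FIRE
t=5: input=4 -> V=0 FIRE
t=6: input=1 -> V=7
t=7: input=1 -> V=0 FIRE
t=8: input=2 -> V=0 FIRE
t=9: input=3 -> V=0 FIRE
t=10: input=2 -> V=0 FIRE
t=11: input=1 -> V=7

Answer: 7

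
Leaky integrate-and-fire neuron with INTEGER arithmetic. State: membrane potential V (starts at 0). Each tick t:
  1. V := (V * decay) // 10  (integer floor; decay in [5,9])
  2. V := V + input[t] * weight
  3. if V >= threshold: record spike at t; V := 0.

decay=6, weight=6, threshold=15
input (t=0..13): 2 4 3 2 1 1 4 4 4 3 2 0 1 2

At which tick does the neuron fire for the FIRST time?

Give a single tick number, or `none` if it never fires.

t=0: input=2 -> V=12
t=1: input=4 -> V=0 FIRE
t=2: input=3 -> V=0 FIRE
t=3: input=2 -> V=12
t=4: input=1 -> V=13
t=5: input=1 -> V=13
t=6: input=4 -> V=0 FIRE
t=7: input=4 -> V=0 FIRE
t=8: input=4 -> V=0 FIRE
t=9: input=3 -> V=0 FIRE
t=10: input=2 -> V=12
t=11: input=0 -> V=7
t=12: input=1 -> V=10
t=13: input=2 -> V=0 FIRE

Answer: 1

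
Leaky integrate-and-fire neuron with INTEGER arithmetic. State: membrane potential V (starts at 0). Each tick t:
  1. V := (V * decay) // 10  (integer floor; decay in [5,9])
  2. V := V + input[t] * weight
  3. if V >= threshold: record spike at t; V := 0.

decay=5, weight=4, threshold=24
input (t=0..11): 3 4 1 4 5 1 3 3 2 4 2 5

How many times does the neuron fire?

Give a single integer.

Answer: 3

Derivation:
t=0: input=3 -> V=12
t=1: input=4 -> V=22
t=2: input=1 -> V=15
t=3: input=4 -> V=23
t=4: input=5 -> V=0 FIRE
t=5: input=1 -> V=4
t=6: input=3 -> V=14
t=7: input=3 -> V=19
t=8: input=2 -> V=17
t=9: input=4 -> V=0 FIRE
t=10: input=2 -> V=8
t=11: input=5 -> V=0 FIRE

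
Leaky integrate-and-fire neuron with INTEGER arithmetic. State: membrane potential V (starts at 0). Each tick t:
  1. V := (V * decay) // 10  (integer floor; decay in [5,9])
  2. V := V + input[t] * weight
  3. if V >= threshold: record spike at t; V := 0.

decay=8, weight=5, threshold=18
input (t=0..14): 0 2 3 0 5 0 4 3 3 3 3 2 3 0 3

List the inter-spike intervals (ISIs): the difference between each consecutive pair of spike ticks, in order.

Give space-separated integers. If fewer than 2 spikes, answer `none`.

Answer: 2 2 2 2 2

Derivation:
t=0: input=0 -> V=0
t=1: input=2 -> V=10
t=2: input=3 -> V=0 FIRE
t=3: input=0 -> V=0
t=4: input=5 -> V=0 FIRE
t=5: input=0 -> V=0
t=6: input=4 -> V=0 FIRE
t=7: input=3 -> V=15
t=8: input=3 -> V=0 FIRE
t=9: input=3 -> V=15
t=10: input=3 -> V=0 FIRE
t=11: input=2 -> V=10
t=12: input=3 -> V=0 FIRE
t=13: input=0 -> V=0
t=14: input=3 -> V=15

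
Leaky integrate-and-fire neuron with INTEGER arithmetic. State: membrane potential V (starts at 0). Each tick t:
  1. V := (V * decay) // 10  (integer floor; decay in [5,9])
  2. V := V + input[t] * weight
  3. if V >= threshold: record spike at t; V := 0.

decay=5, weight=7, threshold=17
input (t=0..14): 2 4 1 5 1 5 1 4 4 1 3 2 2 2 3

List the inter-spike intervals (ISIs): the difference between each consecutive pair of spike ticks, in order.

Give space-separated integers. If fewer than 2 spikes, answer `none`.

Answer: 2 2 2 1 2 2 2

Derivation:
t=0: input=2 -> V=14
t=1: input=4 -> V=0 FIRE
t=2: input=1 -> V=7
t=3: input=5 -> V=0 FIRE
t=4: input=1 -> V=7
t=5: input=5 -> V=0 FIRE
t=6: input=1 -> V=7
t=7: input=4 -> V=0 FIRE
t=8: input=4 -> V=0 FIRE
t=9: input=1 -> V=7
t=10: input=3 -> V=0 FIRE
t=11: input=2 -> V=14
t=12: input=2 -> V=0 FIRE
t=13: input=2 -> V=14
t=14: input=3 -> V=0 FIRE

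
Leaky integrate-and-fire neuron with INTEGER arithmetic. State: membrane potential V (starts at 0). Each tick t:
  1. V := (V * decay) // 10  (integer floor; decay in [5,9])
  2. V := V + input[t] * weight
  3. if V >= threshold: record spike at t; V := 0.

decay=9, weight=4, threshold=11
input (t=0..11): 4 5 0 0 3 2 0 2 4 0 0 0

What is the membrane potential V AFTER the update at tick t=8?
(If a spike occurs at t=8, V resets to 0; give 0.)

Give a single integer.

t=0: input=4 -> V=0 FIRE
t=1: input=5 -> V=0 FIRE
t=2: input=0 -> V=0
t=3: input=0 -> V=0
t=4: input=3 -> V=0 FIRE
t=5: input=2 -> V=8
t=6: input=0 -> V=7
t=7: input=2 -> V=0 FIRE
t=8: input=4 -> V=0 FIRE
t=9: input=0 -> V=0
t=10: input=0 -> V=0
t=11: input=0 -> V=0

Answer: 0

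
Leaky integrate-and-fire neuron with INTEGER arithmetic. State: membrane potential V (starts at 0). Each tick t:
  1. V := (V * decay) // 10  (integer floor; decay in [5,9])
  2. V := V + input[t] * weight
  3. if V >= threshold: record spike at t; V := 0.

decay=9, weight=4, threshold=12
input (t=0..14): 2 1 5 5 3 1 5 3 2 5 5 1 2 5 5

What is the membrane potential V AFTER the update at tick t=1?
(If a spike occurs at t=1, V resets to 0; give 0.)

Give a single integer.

Answer: 11

Derivation:
t=0: input=2 -> V=8
t=1: input=1 -> V=11
t=2: input=5 -> V=0 FIRE
t=3: input=5 -> V=0 FIRE
t=4: input=3 -> V=0 FIRE
t=5: input=1 -> V=4
t=6: input=5 -> V=0 FIRE
t=7: input=3 -> V=0 FIRE
t=8: input=2 -> V=8
t=9: input=5 -> V=0 FIRE
t=10: input=5 -> V=0 FIRE
t=11: input=1 -> V=4
t=12: input=2 -> V=11
t=13: input=5 -> V=0 FIRE
t=14: input=5 -> V=0 FIRE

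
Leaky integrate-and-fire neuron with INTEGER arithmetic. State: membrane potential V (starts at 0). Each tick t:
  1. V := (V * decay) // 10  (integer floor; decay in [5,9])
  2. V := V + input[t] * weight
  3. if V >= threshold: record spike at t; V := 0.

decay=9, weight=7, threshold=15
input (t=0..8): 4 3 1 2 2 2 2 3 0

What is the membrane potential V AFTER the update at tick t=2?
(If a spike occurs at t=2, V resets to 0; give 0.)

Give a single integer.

Answer: 7

Derivation:
t=0: input=4 -> V=0 FIRE
t=1: input=3 -> V=0 FIRE
t=2: input=1 -> V=7
t=3: input=2 -> V=0 FIRE
t=4: input=2 -> V=14
t=5: input=2 -> V=0 FIRE
t=6: input=2 -> V=14
t=7: input=3 -> V=0 FIRE
t=8: input=0 -> V=0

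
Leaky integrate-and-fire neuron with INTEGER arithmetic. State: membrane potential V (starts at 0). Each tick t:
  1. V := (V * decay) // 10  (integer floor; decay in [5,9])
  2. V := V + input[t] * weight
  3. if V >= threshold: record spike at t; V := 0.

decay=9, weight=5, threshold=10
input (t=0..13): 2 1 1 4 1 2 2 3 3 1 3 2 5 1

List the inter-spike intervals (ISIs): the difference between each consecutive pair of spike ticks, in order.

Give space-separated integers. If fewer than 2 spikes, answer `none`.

t=0: input=2 -> V=0 FIRE
t=1: input=1 -> V=5
t=2: input=1 -> V=9
t=3: input=4 -> V=0 FIRE
t=4: input=1 -> V=5
t=5: input=2 -> V=0 FIRE
t=6: input=2 -> V=0 FIRE
t=7: input=3 -> V=0 FIRE
t=8: input=3 -> V=0 FIRE
t=9: input=1 -> V=5
t=10: input=3 -> V=0 FIRE
t=11: input=2 -> V=0 FIRE
t=12: input=5 -> V=0 FIRE
t=13: input=1 -> V=5

Answer: 3 2 1 1 1 2 1 1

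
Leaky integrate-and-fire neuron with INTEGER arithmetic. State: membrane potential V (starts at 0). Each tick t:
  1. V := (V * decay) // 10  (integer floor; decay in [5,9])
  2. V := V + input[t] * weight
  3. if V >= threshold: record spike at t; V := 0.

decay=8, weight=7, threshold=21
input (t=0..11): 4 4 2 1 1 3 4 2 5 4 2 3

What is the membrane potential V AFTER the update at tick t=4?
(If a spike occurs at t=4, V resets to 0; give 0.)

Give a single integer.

Answer: 0

Derivation:
t=0: input=4 -> V=0 FIRE
t=1: input=4 -> V=0 FIRE
t=2: input=2 -> V=14
t=3: input=1 -> V=18
t=4: input=1 -> V=0 FIRE
t=5: input=3 -> V=0 FIRE
t=6: input=4 -> V=0 FIRE
t=7: input=2 -> V=14
t=8: input=5 -> V=0 FIRE
t=9: input=4 -> V=0 FIRE
t=10: input=2 -> V=14
t=11: input=3 -> V=0 FIRE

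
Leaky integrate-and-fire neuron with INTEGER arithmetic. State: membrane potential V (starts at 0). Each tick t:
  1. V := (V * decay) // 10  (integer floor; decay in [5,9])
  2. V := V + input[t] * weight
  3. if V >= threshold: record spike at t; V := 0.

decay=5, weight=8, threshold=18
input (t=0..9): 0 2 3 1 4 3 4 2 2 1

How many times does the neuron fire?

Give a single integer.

t=0: input=0 -> V=0
t=1: input=2 -> V=16
t=2: input=3 -> V=0 FIRE
t=3: input=1 -> V=8
t=4: input=4 -> V=0 FIRE
t=5: input=3 -> V=0 FIRE
t=6: input=4 -> V=0 FIRE
t=7: input=2 -> V=16
t=8: input=2 -> V=0 FIRE
t=9: input=1 -> V=8

Answer: 5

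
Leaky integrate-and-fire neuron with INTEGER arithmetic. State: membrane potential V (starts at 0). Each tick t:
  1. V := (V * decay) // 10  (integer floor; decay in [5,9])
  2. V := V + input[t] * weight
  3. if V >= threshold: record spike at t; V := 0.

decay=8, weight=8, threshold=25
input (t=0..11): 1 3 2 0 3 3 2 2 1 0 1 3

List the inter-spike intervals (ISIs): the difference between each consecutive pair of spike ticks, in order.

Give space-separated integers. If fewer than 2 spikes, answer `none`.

Answer: 3 2 5

Derivation:
t=0: input=1 -> V=8
t=1: input=3 -> V=0 FIRE
t=2: input=2 -> V=16
t=3: input=0 -> V=12
t=4: input=3 -> V=0 FIRE
t=5: input=3 -> V=24
t=6: input=2 -> V=0 FIRE
t=7: input=2 -> V=16
t=8: input=1 -> V=20
t=9: input=0 -> V=16
t=10: input=1 -> V=20
t=11: input=3 -> V=0 FIRE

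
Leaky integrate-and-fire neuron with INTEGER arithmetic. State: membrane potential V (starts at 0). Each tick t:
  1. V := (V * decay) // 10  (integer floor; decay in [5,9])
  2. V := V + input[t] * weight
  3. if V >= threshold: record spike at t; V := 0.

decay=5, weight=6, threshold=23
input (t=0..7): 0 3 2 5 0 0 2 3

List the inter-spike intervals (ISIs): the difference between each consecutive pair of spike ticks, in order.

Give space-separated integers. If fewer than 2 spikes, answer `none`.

t=0: input=0 -> V=0
t=1: input=3 -> V=18
t=2: input=2 -> V=21
t=3: input=5 -> V=0 FIRE
t=4: input=0 -> V=0
t=5: input=0 -> V=0
t=6: input=2 -> V=12
t=7: input=3 -> V=0 FIRE

Answer: 4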